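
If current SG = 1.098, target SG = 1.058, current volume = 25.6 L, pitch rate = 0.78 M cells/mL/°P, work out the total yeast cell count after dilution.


V_w = V·((SG_c−1)/(SG_t−1)−1);  °P = 259 − 259/SG_t;  cells = rate·(V+V_w)·°P
V_w = 25.6·((1.098−1)/(1.058−1)−1) = 17.6552
V_final = 25.6 + 17.6552 = 43.2552
°P = 259 − 259/1.058 = 14.1985
cells = 0.78·43.2552·14.1985

479.0433 billion cells


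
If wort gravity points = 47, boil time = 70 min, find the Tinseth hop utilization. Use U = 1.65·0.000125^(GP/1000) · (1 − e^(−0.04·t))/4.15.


bigness = 1.65·0.000125^(47/1000) = 1.0815
boil_factor = (1 − e^(−0.04·70))/4.15 = 0.2263
U = 1.0815 · 0.2263

0.2448


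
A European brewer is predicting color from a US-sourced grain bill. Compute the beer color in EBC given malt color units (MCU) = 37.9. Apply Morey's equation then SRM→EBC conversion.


SRM = 1.4922·MCU^0.6859;  EBC = SRM·1.97
SRM = 1.4922·37.9^0.6859 = 18.0558
EBC = 18.0558·1.97

35.5698 EBC


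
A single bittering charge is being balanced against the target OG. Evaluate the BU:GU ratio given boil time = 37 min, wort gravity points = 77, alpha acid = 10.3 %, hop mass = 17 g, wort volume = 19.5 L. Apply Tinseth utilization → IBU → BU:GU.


U = 1.65·0.000125^(GP/1000)·(1−e^(−0.04t))/4.15;  IBU = (α/100)·m·U·1000/V;  BU:GU = IBU/GP
U = 1.65·0.000125^(77/1000)·(1−e^(−0.04·37))/4.15 = 0.1537
IBU = (10.3/100)·17·0.1537·1000/19.5 = 13.8029
BU:GU = 13.8029/77

0.1793


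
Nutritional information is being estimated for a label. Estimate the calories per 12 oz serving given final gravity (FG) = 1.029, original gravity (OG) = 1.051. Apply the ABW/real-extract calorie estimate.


ABW = (OG−FG)·131.25·0.79/FG;  °P = 259 − 259/SG (for OG→OE and FG→AE);  RE = 0.1808·OE + 0.8192·AE;  Cal = (6.9·ABW + 4·(RE−0.1))·FG·3.55
ABW = (1.051 − 1.029)·131.25·0.79/1.029 = 2.2168
OE = 259 − 259/1.051 = 12.5680 °P
AE = 259 − 259/1.029 = 7.2993 °P
RE = 0.1808·12.5680 + 0.8192·7.2993 = 8.2519 °P
Cal = (6.9·2.2168 + 4·(8.2519−0.1))·1.029·3.55

174.9901 kcal


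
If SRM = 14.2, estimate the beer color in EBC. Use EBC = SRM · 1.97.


EBC = 14.2 · 1.97

27.9740 EBC


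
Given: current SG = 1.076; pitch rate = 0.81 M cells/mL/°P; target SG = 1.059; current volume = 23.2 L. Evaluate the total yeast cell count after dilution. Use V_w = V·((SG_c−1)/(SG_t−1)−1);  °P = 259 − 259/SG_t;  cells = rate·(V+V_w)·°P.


V_w = 23.2·((1.076−1)/(1.059−1)−1) = 6.6847
V_final = 23.2 + 6.6847 = 29.8847
°P = 259 − 259/1.059 = 14.4297
cells = 0.81·29.8847·14.4297

349.2934 billion cells


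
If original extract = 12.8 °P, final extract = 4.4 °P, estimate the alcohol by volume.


SG = 259/(259 − P);  ABV = (OG − FG)·131.25
OG = 259/(259 − 12.8) = 1.0520
FG = 259/(259 − 4.4) = 1.0173
ABV = (1.0520 − 1.0173)·131.25

4.5555 % ABV


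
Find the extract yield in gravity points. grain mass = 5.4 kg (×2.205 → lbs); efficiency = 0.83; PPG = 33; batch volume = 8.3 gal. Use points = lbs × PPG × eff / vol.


lbs = 5.4 × 2.205 = 11.9070
points = 11.9070 × 33 × 0.83 / 8.3

39.2931 points


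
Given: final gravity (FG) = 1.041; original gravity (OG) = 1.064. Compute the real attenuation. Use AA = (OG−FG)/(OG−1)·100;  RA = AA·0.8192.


AA = (1.064 − 1.041)/(1.064 − 1)·100 = 35.9375
RA = 35.9375·0.8192

29.4400 %


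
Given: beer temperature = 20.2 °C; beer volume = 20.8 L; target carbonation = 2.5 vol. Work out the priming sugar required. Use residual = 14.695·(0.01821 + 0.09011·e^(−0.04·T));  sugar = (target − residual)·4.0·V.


residual = 14.695·(0.01821 + 0.09011·e^(−0.04·20.2)) = 0.8578
sugar = (2.5 − 0.8578)·4.0·20.8

136.6276 g


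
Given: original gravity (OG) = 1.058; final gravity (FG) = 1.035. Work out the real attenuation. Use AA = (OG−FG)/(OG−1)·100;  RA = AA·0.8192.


AA = (1.058 − 1.035)/(1.058 − 1)·100 = 39.6552
RA = 39.6552·0.8192

32.4855 %


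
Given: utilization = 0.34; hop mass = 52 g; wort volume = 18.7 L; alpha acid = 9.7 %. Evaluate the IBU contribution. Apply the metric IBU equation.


IBU = (α/100)·mass·U·1000 / V
IBU = (9.7/100)·52·0.34·1000 / 18.7

91.7091 IBU


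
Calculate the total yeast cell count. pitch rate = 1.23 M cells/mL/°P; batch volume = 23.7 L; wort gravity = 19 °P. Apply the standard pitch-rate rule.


cells (billions) = rate · V_L · °P
cells = 1.23 · 23.7 · 19

553.8690 billion cells


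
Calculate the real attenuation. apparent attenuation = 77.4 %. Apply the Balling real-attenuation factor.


RA = AA · 0.8192
RA = 77.4 · 0.8192

63.4061 %


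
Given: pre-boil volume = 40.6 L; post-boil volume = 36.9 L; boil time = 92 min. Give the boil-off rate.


rate = (V_pre − V_post) / (t_min/60)
rate = (40.6 − 36.9) / (92/60)

2.4130 L/hr


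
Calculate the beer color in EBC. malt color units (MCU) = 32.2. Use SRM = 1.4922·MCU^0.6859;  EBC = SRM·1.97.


SRM = 1.4922·32.2^0.6859 = 16.1460
EBC = 16.1460·1.97

31.8077 EBC


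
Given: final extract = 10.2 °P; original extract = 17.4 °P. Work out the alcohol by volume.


SG = 259/(259 − P);  ABV = (OG − FG)·131.25
OG = 259/(259 − 17.4) = 1.0720
FG = 259/(259 − 10.2) = 1.0410
ABV = (1.0720 − 1.0410)·131.25

4.0718 % ABV


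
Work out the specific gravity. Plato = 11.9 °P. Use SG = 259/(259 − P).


SG = 259/(259 − 11.9)

1.0482


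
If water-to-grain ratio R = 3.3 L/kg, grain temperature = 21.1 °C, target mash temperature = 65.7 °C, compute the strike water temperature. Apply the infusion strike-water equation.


T_strike = (0.41/R)·(T_mash − T_grain) + T_mash
T_strike = (0.41/3.3)·(65.7 − 21.1) + 65.7

71.2412 °C


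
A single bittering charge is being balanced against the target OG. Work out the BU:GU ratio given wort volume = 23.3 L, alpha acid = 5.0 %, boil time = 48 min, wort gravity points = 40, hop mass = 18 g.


U = 1.65·0.000125^(GP/1000)·(1−e^(−0.04t))/4.15;  IBU = (α/100)·m·U·1000/V;  BU:GU = IBU/GP
U = 1.65·0.000125^(40/1000)·(1−e^(−0.04·48))/4.15 = 0.2368
IBU = (5.0/100)·18·0.2368·1000/23.3 = 9.1485
BU:GU = 9.1485/40

0.2287


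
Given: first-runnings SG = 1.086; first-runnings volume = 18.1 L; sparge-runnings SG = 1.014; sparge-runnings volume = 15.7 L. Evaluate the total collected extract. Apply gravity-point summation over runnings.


total = Σ (SG_i − 1)·1000·V_i
first = (1.086 − 1)·1000·18.1 = 1556.6000
sparge = (1.014 − 1)·1000·15.7 = 219.8000
total = 1556.6000 + 219.8000

1776.4000 gravity·L


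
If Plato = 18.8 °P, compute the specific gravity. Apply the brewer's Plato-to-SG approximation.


SG = 259/(259 − P)
SG = 259/(259 − 18.8)

1.0783


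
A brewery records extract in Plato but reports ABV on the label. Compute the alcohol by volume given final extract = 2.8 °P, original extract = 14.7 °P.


SG = 259/(259 − P);  ABV = (OG − FG)·131.25
OG = 259/(259 − 14.7) = 1.0602
FG = 259/(259 − 2.8) = 1.0109
ABV = (1.0602 − 1.0109)·131.25

6.4631 % ABV


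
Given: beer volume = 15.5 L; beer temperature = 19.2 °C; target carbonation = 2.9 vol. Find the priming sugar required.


residual = 14.695·(0.01821 + 0.09011·e^(−0.04·T));  sugar = (target − residual)·4.0·V
residual = 14.695·(0.01821 + 0.09011·e^(−0.04·19.2)) = 0.8819
sugar = (2.9 − 0.8819)·4.0·15.5

125.1204 g


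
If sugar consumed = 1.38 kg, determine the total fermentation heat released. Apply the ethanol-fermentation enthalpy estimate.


Q = m_sugar · 590 kJ/kg
Q = 1.38 · 590

814.2000 kJ


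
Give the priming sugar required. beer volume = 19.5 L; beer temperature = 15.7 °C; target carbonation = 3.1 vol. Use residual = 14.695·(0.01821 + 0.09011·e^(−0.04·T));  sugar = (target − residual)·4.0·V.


residual = 14.695·(0.01821 + 0.09011·e^(−0.04·15.7)) = 0.9742
sugar = (3.1 − 0.9742)·4.0·19.5

165.8087 g


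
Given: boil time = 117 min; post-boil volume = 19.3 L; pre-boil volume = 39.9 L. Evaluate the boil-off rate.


rate = (V_pre − V_post) / (t_min/60)
rate = (39.9 − 19.3) / (117/60)

10.5641 L/hr


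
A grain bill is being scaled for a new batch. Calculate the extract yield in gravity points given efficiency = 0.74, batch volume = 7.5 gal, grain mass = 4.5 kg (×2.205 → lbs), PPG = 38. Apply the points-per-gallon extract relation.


points = lbs × PPG × eff / vol
lbs = 4.5 × 2.205 = 9.9225
points = 9.9225 × 38 × 0.74 / 7.5

37.2028 points


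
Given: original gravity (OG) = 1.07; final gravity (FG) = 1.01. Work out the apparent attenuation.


AA = (OG − FG)/(OG − 1) · 100
AA = (1.07 − 1.01)/(1.07 − 1) · 100

85.7143 %


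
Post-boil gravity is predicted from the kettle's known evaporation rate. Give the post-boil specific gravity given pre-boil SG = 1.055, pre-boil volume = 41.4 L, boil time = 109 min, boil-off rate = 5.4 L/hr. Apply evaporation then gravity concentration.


V_post = V_pre − rate·(t/60);  SG_post = 1 + (SG_pre−1)·V_pre/V_post
V_post = 41.4 − 5.4·(109/60) = 31.5900
SG_post = 1 + (1.055 − 1)·41.4/31.5900

1.0721


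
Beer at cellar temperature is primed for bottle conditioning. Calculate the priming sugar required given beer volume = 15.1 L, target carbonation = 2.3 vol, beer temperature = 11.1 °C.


residual = 14.695·(0.01821 + 0.09011·e^(−0.04·T));  sugar = (target − residual)·4.0·V
residual = 14.695·(0.01821 + 0.09011·e^(−0.04·11.1)) = 1.1170
sugar = (2.3 − 1.1170)·4.0·15.1

71.4530 g


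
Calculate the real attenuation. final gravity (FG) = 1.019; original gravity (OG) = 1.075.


AA = (OG−FG)/(OG−1)·100;  RA = AA·0.8192
AA = (1.075 − 1.019)/(1.075 − 1)·100 = 74.6667
RA = 74.6667·0.8192

61.1669 %


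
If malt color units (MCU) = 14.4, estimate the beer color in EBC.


SRM = 1.4922·MCU^0.6859;  EBC = SRM·1.97
SRM = 1.4922·14.4^0.6859 = 9.2971
EBC = 9.2971·1.97

18.3153 EBC


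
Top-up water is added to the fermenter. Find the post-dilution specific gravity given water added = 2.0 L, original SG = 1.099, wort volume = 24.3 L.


SG_new = 1 + (SG_old − 1)·V_old/(V_old + V_water)
pts = (1.099 − 1)·1000·24.3/(24.3 + 2.0) = 91.4715
SG_new = 1 + 91.4715/1000

1.0915


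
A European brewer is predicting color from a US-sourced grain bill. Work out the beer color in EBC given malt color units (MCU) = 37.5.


SRM = 1.4922·MCU^0.6859;  EBC = SRM·1.97
SRM = 1.4922·37.5^0.6859 = 17.9248
EBC = 17.9248·1.97

35.3119 EBC


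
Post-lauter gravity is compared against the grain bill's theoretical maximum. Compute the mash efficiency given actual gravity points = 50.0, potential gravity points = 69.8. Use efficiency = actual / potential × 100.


efficiency = 50.0 / 69.8 × 100

71.6332 %


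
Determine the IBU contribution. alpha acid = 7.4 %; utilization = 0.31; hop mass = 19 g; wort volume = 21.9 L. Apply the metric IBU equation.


IBU = (α/100)·mass·U·1000 / V
IBU = (7.4/100)·19·0.31·1000 / 21.9

19.9023 IBU


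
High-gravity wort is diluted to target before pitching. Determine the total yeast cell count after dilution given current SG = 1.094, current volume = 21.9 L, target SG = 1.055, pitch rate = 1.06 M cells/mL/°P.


V_w = V·((SG_c−1)/(SG_t−1)−1);  °P = 259 − 259/SG_t;  cells = rate·(V+V_w)·°P
V_w = 21.9·((1.094−1)/(1.055−1)−1) = 15.5291
V_final = 21.9 + 15.5291 = 37.4291
°P = 259 − 259/1.055 = 13.5024
cells = 1.06·37.4291·13.5024

535.7043 billion cells


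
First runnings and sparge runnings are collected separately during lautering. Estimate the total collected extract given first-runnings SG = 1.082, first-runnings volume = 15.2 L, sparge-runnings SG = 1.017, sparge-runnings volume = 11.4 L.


total = Σ (SG_i − 1)·1000·V_i
first = (1.082 − 1)·1000·15.2 = 1246.4000
sparge = (1.017 − 1)·1000·11.4 = 193.8000
total = 1246.4000 + 193.8000

1440.2000 gravity·L


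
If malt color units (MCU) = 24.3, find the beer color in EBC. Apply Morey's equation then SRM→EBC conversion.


SRM = 1.4922·MCU^0.6859;  EBC = SRM·1.97
SRM = 1.4922·24.3^0.6859 = 13.3111
EBC = 13.3111·1.97

26.2229 EBC


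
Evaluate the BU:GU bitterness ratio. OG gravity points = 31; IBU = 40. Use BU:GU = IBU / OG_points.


BU:GU = 40 / 31

1.2903


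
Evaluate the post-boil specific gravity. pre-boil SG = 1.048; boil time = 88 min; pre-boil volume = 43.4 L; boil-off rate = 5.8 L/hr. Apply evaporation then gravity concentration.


V_post = V_pre − rate·(t/60);  SG_post = 1 + (SG_pre−1)·V_pre/V_post
V_post = 43.4 − 5.8·(88/60) = 34.8933
SG_post = 1 + (1.048 − 1)·43.4/34.8933

1.0597


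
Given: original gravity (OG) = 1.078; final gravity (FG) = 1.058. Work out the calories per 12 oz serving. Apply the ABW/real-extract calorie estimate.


ABW = (OG−FG)·131.25·0.79/FG;  °P = 259 − 259/SG (for OG→OE and FG→AE);  RE = 0.1808·OE + 0.8192·AE;  Cal = (6.9·ABW + 4·(RE−0.1))·FG·3.55
ABW = (1.078 − 1.058)·131.25·0.79/1.058 = 1.9601
OE = 259 − 259/1.078 = 18.7403 °P
AE = 259 − 259/1.058 = 14.1985 °P
RE = 0.1808·18.7403 + 0.8192·14.1985 = 15.0196 °P
Cal = (6.9·1.9601 + 4·(15.0196−0.1))·1.058·3.55

274.9432 kcal


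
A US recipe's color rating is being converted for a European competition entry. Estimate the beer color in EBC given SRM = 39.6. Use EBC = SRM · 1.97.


EBC = 39.6 · 1.97

78.0120 EBC


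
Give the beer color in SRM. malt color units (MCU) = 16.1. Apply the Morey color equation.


SRM = 1.4922 · MCU^0.6859
SRM = 1.4922 · 16.1^0.6859

10.0367 SRM


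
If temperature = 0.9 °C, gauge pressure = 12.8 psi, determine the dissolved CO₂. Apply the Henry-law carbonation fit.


vols = (P + 14.695)·(0.01821 + 0.09011·e^(−0.04·T))
vols = (12.8 + 14.695)·(0.01821 + 0.09011·e^(−0.04·0.9))

2.8907 volumes


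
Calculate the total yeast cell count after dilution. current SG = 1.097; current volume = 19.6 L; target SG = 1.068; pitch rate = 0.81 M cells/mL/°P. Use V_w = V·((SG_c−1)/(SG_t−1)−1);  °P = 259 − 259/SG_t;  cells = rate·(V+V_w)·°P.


V_w = 19.6·((1.097−1)/(1.068−1)−1) = 8.3588
V_final = 19.6 + 8.3588 = 27.9588
°P = 259 − 259/1.068 = 16.4906
cells = 0.81·27.9588·16.4906

373.4576 billion cells


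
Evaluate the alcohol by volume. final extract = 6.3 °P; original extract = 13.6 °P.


SG = 259/(259 − P);  ABV = (OG − FG)·131.25
OG = 259/(259 − 13.6) = 1.0554
FG = 259/(259 − 6.3) = 1.0249
ABV = (1.0554 − 1.0249)·131.25

4.0017 % ABV


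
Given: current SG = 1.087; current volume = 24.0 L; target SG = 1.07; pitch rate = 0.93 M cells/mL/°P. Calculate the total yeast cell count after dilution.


V_w = V·((SG_c−1)/(SG_t−1)−1);  °P = 259 − 259/SG_t;  cells = rate·(V+V_w)·°P
V_w = 24.0·((1.087−1)/(1.07−1)−1) = 5.8286
V_final = 24.0 + 5.8286 = 29.8286
°P = 259 − 259/1.07 = 16.9439
cells = 0.93·29.8286·16.9439

470.0342 billion cells


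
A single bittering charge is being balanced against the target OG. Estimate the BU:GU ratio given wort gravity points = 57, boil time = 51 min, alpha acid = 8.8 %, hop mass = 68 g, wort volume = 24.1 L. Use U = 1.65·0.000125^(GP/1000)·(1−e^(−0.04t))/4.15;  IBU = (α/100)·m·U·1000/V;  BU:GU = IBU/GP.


U = 1.65·0.000125^(57/1000)·(1−e^(−0.04·51))/4.15 = 0.2072
IBU = (8.8/100)·68·0.2072·1000/24.1 = 51.4564
BU:GU = 51.4564/57

0.9027


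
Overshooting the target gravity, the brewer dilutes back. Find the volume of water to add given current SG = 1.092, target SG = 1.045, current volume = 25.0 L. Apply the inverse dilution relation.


V_water = V·((SG_curr − 1)/(SG_target − 1) − 1)
V_water = 25.0·((1.092 − 1)/(1.045 − 1) − 1)

26.1111 L


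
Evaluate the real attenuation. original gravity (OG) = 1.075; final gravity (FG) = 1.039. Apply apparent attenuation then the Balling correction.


AA = (OG−FG)/(OG−1)·100;  RA = AA·0.8192
AA = (1.075 − 1.039)/(1.075 − 1)·100 = 48.0000
RA = 48.0000·0.8192

39.3216 %


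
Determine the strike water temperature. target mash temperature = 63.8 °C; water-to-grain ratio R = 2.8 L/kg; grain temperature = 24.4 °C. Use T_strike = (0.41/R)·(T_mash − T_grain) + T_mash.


T_strike = (0.41/2.8)·(63.8 − 24.4) + 63.8

69.5693 °C


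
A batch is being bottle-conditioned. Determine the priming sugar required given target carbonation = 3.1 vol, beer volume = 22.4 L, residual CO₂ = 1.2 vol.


sugar = (target − residual)·4.0·V
sugar = (3.1 − 1.2)·4.0·22.4

170.2400 g


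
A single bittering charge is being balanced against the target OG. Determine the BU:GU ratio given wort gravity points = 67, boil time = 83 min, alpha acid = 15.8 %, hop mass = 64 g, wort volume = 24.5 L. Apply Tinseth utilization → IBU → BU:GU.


U = 1.65·0.000125^(GP/1000)·(1−e^(−0.04t))/4.15;  IBU = (α/100)·m·U·1000/V;  BU:GU = IBU/GP
U = 1.65·0.000125^(67/1000)·(1−e^(−0.04·83))/4.15 = 0.2099
IBU = (15.8/100)·64·0.2099·1000/24.5 = 86.6180
BU:GU = 86.6180/67

1.2928


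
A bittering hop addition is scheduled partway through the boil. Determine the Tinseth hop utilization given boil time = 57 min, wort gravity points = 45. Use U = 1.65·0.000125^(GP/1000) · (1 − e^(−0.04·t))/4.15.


bigness = 1.65·0.000125^(45/1000) = 1.1011
boil_factor = (1 − e^(−0.04·57))/4.15 = 0.2163
U = 1.1011 · 0.2163

0.2382


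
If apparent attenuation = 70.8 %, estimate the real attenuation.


RA = AA · 0.8192
RA = 70.8 · 0.8192

57.9994 %


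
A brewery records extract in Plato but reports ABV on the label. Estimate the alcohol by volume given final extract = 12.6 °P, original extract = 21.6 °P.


SG = 259/(259 − P);  ABV = (OG − FG)·131.25
OG = 259/(259 − 21.6) = 1.0910
FG = 259/(259 − 12.6) = 1.0511
ABV = (1.0910 − 1.0511)·131.25

5.2302 % ABV


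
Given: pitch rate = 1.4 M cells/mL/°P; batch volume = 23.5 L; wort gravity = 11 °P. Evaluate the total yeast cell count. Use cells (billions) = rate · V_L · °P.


cells = 1.4 · 23.5 · 11

361.9000 billion cells


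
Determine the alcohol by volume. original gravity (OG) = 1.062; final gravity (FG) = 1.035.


ABV = (OG − FG) · 131.25
ABV = (1.062 − 1.035) · 131.25

3.5438 % ABV


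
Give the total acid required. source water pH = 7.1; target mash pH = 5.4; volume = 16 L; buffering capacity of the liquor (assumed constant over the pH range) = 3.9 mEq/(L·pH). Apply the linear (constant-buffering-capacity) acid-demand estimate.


acid = buffering capacity · (pH_source − pH_target) · V
acid = 3.9 · (7.1 − 5.4) · 16

106.0800 mEq


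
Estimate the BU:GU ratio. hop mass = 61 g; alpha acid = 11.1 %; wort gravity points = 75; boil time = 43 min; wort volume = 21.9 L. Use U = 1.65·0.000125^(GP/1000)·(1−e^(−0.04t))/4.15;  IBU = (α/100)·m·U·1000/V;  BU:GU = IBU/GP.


U = 1.65·0.000125^(75/1000)·(1−e^(−0.04·43))/4.15 = 0.1663
IBU = (11.1/100)·61·0.1663·1000/21.9 = 51.4305
BU:GU = 51.4305/75

0.6857


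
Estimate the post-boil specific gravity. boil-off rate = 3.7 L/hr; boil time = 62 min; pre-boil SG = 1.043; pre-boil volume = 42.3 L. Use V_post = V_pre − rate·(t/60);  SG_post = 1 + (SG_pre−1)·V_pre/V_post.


V_post = 42.3 − 3.7·(62/60) = 38.4767
SG_post = 1 + (1.043 − 1)·42.3/38.4767

1.0473


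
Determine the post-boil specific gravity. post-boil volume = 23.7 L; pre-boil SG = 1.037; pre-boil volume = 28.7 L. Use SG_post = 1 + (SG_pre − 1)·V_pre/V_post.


pts_pre = (1.037 − 1)·1000 = 37.0000
pts_post = 37.0000·28.7/23.7 = 44.8059
SG_post = 1 + 44.8059/1000

1.0448


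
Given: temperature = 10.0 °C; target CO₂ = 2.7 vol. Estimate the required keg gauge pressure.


psi = vols/(0.01821 + 0.09011·e^(−0.04·T)) − 14.695
psi = 2.7/(0.01821 + 0.09011·e^(−0.04·10.0)) − 14.695

19.6507 psi


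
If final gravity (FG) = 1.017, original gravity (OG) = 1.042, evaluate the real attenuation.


AA = (OG−FG)/(OG−1)·100;  RA = AA·0.8192
AA = (1.042 − 1.017)/(1.042 − 1)·100 = 59.5238
RA = 59.5238·0.8192

48.7619 %


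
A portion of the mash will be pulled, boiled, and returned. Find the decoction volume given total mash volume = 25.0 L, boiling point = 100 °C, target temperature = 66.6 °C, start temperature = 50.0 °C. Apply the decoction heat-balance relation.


V_dec = V_total·(T_target − T_start)/(T_boil − T_start)
V_dec = 25.0·(66.6 − 50.0)/(100 − 50.0)

8.3000 L


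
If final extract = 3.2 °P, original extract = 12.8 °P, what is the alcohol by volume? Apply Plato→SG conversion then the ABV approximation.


SG = 259/(259 − P);  ABV = (OG − FG)·131.25
OG = 259/(259 − 12.8) = 1.0520
FG = 259/(259 − 3.2) = 1.0125
ABV = (1.0520 − 1.0125)·131.25

5.1818 % ABV


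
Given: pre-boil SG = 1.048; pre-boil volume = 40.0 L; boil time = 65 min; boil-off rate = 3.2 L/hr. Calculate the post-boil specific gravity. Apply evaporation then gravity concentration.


V_post = V_pre − rate·(t/60);  SG_post = 1 + (SG_pre−1)·V_pre/V_post
V_post = 40.0 − 3.2·(65/60) = 36.5333
SG_post = 1 + (1.048 − 1)·40.0/36.5333

1.0526


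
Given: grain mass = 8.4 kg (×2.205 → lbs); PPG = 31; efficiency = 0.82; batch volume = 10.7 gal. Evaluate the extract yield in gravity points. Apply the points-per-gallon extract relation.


points = lbs × PPG × eff / vol
lbs = 8.4 × 2.205 = 18.5220
points = 18.5220 × 31 × 0.82 / 10.7

44.0027 points


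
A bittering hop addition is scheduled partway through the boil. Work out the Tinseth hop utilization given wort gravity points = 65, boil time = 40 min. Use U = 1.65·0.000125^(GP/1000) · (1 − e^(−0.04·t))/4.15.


bigness = 1.65·0.000125^(65/1000) = 0.9200
boil_factor = (1 − e^(−0.04·40))/4.15 = 0.1923
U = 0.9200 · 0.1923

0.1769


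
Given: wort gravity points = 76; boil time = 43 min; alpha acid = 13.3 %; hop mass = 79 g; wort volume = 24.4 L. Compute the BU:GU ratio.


U = 1.65·0.000125^(GP/1000)·(1−e^(−0.04t))/4.15;  IBU = (α/100)·m·U·1000/V;  BU:GU = IBU/GP
U = 1.65·0.000125^(76/1000)·(1−e^(−0.04·43))/4.15 = 0.1649
IBU = (13.3/100)·79·0.1649·1000/24.4 = 70.9901
BU:GU = 70.9901/76

0.9341


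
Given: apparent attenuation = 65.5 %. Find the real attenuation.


RA = AA · 0.8192
RA = 65.5 · 0.8192

53.6576 %


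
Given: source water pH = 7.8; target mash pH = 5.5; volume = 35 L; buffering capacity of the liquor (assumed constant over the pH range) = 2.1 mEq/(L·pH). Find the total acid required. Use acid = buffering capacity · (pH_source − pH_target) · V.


acid = 2.1 · (7.8 − 5.5) · 35

169.0500 mEq


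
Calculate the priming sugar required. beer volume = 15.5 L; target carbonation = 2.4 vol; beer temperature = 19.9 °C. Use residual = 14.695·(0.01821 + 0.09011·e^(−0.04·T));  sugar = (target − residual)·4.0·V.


residual = 14.695·(0.01821 + 0.09011·e^(−0.04·19.9)) = 0.8650
sugar = (2.4 − 0.8650)·4.0·15.5

95.1720 g


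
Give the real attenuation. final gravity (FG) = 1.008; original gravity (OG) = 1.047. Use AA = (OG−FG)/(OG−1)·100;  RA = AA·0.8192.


AA = (1.047 − 1.008)/(1.047 − 1)·100 = 82.9787
RA = 82.9787·0.8192

67.9762 %


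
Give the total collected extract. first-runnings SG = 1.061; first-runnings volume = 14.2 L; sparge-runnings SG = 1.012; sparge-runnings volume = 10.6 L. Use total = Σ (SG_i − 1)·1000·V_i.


first = (1.061 − 1)·1000·14.2 = 866.2000
sparge = (1.012 − 1)·1000·10.6 = 127.2000
total = 866.2000 + 127.2000

993.4000 gravity·L


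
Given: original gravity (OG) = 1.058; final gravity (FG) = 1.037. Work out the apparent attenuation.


AA = (OG − FG)/(OG − 1) · 100
AA = (1.058 − 1.037)/(1.058 − 1) · 100

36.2069 %


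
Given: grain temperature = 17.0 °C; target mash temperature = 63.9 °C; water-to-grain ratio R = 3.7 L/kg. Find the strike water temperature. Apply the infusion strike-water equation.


T_strike = (0.41/R)·(T_mash − T_grain) + T_mash
T_strike = (0.41/3.7)·(63.9 − 17.0) + 63.9

69.0970 °C


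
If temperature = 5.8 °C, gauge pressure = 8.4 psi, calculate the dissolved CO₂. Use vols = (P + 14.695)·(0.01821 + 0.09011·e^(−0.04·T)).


vols = (8.4 + 14.695)·(0.01821 + 0.09011·e^(−0.04·5.8))

2.0708 volumes


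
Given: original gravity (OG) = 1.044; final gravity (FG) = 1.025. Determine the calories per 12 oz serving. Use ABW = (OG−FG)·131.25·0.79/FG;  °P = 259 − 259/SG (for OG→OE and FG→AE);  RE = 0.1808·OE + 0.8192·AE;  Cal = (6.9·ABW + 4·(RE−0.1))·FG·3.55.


ABW = (1.044 − 1.025)·131.25·0.79/1.025 = 1.9220
OE = 259 − 259/1.044 = 10.9157 °P
AE = 259 − 259/1.025 = 6.3171 °P
RE = 0.1808·10.9157 + 0.8192·6.3171 = 7.1485 °P
Cal = (6.9·1.9220 + 4·(7.1485−0.1))·1.025·3.55

150.8477 kcal


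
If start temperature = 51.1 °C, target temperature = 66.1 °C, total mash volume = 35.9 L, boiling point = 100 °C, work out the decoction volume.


V_dec = V_total·(T_target − T_start)/(T_boil − T_start)
V_dec = 35.9·(66.1 − 51.1)/(100 − 51.1)

11.0123 L


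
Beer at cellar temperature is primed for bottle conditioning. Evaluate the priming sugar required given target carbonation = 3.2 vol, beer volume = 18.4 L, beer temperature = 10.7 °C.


residual = 14.695·(0.01821 + 0.09011·e^(−0.04·T));  sugar = (target − residual)·4.0·V
residual = 14.695·(0.01821 + 0.09011·e^(−0.04·10.7)) = 1.1307
sugar = (3.2 − 1.1307)·4.0·18.4

152.3003 g


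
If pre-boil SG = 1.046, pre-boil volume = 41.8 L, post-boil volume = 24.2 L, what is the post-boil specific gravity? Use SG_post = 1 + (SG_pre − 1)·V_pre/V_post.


pts_pre = (1.046 − 1)·1000 = 46.0000
pts_post = 46.0000·41.8/24.2 = 79.4545
SG_post = 1 + 79.4545/1000

1.0795


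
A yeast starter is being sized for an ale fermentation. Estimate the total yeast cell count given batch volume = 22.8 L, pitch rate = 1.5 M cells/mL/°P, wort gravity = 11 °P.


cells (billions) = rate · V_L · °P
cells = 1.5 · 22.8 · 11

376.2000 billion cells


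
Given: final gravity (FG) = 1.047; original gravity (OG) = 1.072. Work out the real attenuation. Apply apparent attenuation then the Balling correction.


AA = (OG−FG)/(OG−1)·100;  RA = AA·0.8192
AA = (1.072 − 1.047)/(1.072 − 1)·100 = 34.7222
RA = 34.7222·0.8192

28.4444 %


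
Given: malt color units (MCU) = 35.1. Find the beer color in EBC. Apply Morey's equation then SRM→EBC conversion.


SRM = 1.4922·MCU^0.6859;  EBC = SRM·1.97
SRM = 1.4922·35.1^0.6859 = 17.1298
EBC = 17.1298·1.97

33.7458 EBC


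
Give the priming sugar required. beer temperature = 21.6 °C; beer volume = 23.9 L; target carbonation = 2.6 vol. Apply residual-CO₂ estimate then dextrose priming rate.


residual = 14.695·(0.01821 + 0.09011·e^(−0.04·T));  sugar = (target − residual)·4.0·V
residual = 14.695·(0.01821 + 0.09011·e^(−0.04·21.6)) = 0.8257
sugar = (2.6 − 0.8257)·4.0·23.9

169.6235 g


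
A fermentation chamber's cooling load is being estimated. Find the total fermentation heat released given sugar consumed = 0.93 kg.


Q = m_sugar · 590 kJ/kg
Q = 0.93 · 590

548.7000 kJ


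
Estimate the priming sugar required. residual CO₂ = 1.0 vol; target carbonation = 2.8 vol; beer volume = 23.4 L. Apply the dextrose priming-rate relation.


sugar = (target − residual)·4.0·V
sugar = (2.8 − 1.0)·4.0·23.4

168.4800 g


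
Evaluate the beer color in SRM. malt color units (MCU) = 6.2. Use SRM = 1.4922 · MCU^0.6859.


SRM = 1.4922 · 6.2^0.6859

5.2159 SRM


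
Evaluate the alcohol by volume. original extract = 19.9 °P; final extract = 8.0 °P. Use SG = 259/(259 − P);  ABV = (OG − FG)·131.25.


OG = 259/(259 − 19.9) = 1.0832
FG = 259/(259 − 8.0) = 1.0319
ABV = (1.0832 − 1.0319)·131.25

6.7405 % ABV


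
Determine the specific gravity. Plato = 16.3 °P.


SG = 259/(259 − P)
SG = 259/(259 − 16.3)

1.0672


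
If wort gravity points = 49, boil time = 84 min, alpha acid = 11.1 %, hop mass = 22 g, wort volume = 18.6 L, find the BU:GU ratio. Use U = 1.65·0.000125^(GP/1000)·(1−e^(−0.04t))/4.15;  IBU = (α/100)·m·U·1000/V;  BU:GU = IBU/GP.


U = 1.65·0.000125^(49/1000)·(1−e^(−0.04·84))/4.15 = 0.2471
IBU = (11.1/100)·22·0.2471·1000/18.6 = 32.4387
BU:GU = 32.4387/49

0.6620


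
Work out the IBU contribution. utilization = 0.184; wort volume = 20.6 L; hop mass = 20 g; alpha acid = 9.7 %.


IBU = (α/100)·mass·U·1000 / V
IBU = (9.7/100)·20·0.184·1000 / 20.6

17.3282 IBU


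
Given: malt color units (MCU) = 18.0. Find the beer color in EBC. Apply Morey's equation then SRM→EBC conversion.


SRM = 1.4922·MCU^0.6859;  EBC = SRM·1.97
SRM = 1.4922·18.0^0.6859 = 10.8347
EBC = 10.8347·1.97

21.3444 EBC


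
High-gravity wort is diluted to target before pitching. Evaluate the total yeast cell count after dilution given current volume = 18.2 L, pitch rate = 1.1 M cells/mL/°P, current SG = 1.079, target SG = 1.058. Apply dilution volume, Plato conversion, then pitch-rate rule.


V_w = V·((SG_c−1)/(SG_t−1)−1);  °P = 259 − 259/SG_t;  cells = rate·(V+V_w)·°P
V_w = 18.2·((1.079−1)/(1.058−1)−1) = 6.5897
V_final = 18.2 + 6.5897 = 24.7897
°P = 259 − 259/1.058 = 14.1985
cells = 1.1·24.7897·14.1985

387.1732 billion cells


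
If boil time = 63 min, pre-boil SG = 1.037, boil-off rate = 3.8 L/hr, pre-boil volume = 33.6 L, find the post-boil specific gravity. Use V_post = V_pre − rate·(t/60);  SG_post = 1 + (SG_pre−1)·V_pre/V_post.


V_post = 33.6 − 3.8·(63/60) = 29.6100
SG_post = 1 + (1.037 − 1)·33.6/29.6100

1.0420


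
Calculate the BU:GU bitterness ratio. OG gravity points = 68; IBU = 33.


BU:GU = IBU / OG_points
BU:GU = 33 / 68

0.4853


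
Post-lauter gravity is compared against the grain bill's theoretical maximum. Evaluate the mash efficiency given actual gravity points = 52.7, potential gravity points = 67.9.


efficiency = actual / potential × 100
efficiency = 52.7 / 67.9 × 100

77.6141 %


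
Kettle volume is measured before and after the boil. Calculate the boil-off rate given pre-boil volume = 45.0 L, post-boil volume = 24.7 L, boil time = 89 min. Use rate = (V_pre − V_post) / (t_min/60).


rate = (45.0 − 24.7) / (89/60)

13.6854 L/hr


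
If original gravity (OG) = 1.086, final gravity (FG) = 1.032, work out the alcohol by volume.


ABV = (OG − FG) · 131.25
ABV = (1.086 − 1.032) · 131.25

7.0875 % ABV


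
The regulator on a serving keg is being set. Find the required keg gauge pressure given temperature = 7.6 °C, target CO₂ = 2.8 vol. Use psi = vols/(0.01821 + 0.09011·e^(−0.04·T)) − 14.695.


psi = 2.8/(0.01821 + 0.09011·e^(−0.04·7.6)) − 14.695

18.3634 psi


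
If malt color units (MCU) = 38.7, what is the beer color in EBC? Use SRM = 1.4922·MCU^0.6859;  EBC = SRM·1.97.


SRM = 1.4922·38.7^0.6859 = 18.3163
EBC = 18.3163·1.97

36.0831 EBC


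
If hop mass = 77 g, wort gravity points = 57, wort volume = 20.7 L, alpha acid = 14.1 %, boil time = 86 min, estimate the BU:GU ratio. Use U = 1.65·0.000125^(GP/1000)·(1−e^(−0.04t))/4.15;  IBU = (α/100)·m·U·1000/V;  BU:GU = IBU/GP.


U = 1.65·0.000125^(57/1000)·(1−e^(−0.04·86))/4.15 = 0.2306
IBU = (14.1/100)·77·0.2306·1000/20.7 = 120.9332
BU:GU = 120.9332/57

2.1216


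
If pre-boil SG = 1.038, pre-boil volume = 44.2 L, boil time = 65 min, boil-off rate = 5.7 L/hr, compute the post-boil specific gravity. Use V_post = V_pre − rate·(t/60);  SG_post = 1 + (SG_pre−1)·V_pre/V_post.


V_post = 44.2 − 5.7·(65/60) = 38.0250
SG_post = 1 + (1.038 − 1)·44.2/38.0250

1.0442


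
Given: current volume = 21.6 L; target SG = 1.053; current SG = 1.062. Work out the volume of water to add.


V_water = V·((SG_curr − 1)/(SG_target − 1) − 1)
V_water = 21.6·((1.062 − 1)/(1.053 − 1) − 1)

3.6679 L


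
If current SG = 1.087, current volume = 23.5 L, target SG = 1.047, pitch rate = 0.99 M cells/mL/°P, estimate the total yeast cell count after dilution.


V_w = V·((SG_c−1)/(SG_t−1)−1);  °P = 259 − 259/SG_t;  cells = rate·(V+V_w)·°P
V_w = 23.5·((1.087−1)/(1.047−1)−1) = 20.0000
V_final = 23.5 + 20.0000 = 43.5000
°P = 259 − 259/1.047 = 11.6266
cells = 0.99·43.5000·11.6266

500.6975 billion cells


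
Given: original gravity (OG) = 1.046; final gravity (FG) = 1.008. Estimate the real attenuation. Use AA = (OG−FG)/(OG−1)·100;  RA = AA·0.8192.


AA = (1.046 − 1.008)/(1.046 − 1)·100 = 82.6087
RA = 82.6087·0.8192

67.6730 %


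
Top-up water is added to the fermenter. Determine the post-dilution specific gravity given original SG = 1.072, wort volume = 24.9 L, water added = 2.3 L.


SG_new = 1 + (SG_old − 1)·V_old/(V_old + V_water)
pts = (1.072 − 1)·1000·24.9/(24.9 + 2.3) = 65.9118
SG_new = 1 + 65.9118/1000

1.0659


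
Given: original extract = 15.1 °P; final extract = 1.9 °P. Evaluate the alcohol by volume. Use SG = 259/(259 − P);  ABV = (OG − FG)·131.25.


OG = 259/(259 − 15.1) = 1.0619
FG = 259/(259 − 1.9) = 1.0074
ABV = (1.0619 − 1.0074)·131.25

7.1558 % ABV


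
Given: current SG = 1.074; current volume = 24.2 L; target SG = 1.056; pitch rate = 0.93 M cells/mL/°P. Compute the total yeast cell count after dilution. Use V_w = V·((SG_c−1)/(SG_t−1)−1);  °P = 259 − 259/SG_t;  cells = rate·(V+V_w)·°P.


V_w = 24.2·((1.074−1)/(1.056−1)−1) = 7.7786
V_final = 24.2 + 7.7786 = 31.9786
°P = 259 − 259/1.056 = 13.7348
cells = 0.93·31.9786·13.7348

408.4754 billion cells


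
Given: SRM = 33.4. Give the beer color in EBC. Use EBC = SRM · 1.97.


EBC = 33.4 · 1.97

65.7980 EBC


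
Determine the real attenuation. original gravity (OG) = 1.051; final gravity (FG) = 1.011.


AA = (OG−FG)/(OG−1)·100;  RA = AA·0.8192
AA = (1.051 − 1.011)/(1.051 − 1)·100 = 78.4314
RA = 78.4314·0.8192

64.2510 %


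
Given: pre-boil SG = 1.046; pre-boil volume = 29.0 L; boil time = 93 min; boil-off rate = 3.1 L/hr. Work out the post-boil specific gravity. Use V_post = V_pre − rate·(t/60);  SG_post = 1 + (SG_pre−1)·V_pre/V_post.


V_post = 29.0 − 3.1·(93/60) = 24.1950
SG_post = 1 + (1.046 − 1)·29.0/24.1950

1.0551


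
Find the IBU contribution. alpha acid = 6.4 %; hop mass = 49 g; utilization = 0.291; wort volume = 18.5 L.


IBU = (α/100)·mass·U·1000 / V
IBU = (6.4/100)·49·0.291·1000 / 18.5

49.3284 IBU


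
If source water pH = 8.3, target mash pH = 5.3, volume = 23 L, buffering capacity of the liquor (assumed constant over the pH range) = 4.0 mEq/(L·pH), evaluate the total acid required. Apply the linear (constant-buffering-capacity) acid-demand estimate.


acid = buffering capacity · (pH_source − pH_target) · V
acid = 4.0 · (8.3 − 5.3) · 23

276.0000 mEq


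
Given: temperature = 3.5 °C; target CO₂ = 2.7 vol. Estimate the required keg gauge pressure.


psi = vols/(0.01821 + 0.09011·e^(−0.04·T)) − 14.695
psi = 2.7/(0.01821 + 0.09011·e^(−0.04·3.5)) − 14.695

13.2704 psi


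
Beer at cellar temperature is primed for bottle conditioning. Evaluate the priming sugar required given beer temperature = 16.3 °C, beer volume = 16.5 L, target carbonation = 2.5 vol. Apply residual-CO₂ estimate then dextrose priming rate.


residual = 14.695·(0.01821 + 0.09011·e^(−0.04·T));  sugar = (target − residual)·4.0·V
residual = 14.695·(0.01821 + 0.09011·e^(−0.04·16.3)) = 0.9575
sugar = (2.5 − 0.9575)·4.0·16.5

101.8056 g


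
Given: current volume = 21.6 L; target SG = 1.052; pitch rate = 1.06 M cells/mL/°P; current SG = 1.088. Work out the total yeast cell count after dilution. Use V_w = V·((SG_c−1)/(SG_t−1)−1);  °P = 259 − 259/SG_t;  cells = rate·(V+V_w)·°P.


V_w = 21.6·((1.088−1)/(1.052−1)−1) = 14.9538
V_final = 21.6 + 14.9538 = 36.5538
°P = 259 − 259/1.052 = 12.8023
cells = 1.06·36.5538·12.8023

496.0510 billion cells


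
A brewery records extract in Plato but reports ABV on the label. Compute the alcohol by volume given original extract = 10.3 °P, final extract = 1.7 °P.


SG = 259/(259 − P);  ABV = (OG − FG)·131.25
OG = 259/(259 − 10.3) = 1.0414
FG = 259/(259 − 1.7) = 1.0066
ABV = (1.0414 − 1.0066)·131.25

4.5686 % ABV


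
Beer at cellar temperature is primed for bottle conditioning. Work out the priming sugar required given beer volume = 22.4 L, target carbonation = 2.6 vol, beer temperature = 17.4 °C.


residual = 14.695·(0.01821 + 0.09011·e^(−0.04·T));  sugar = (target − residual)·4.0·V
residual = 14.695·(0.01821 + 0.09011·e^(−0.04·17.4)) = 0.9278
sugar = (2.6 − 0.9278)·4.0·22.4

149.8297 g


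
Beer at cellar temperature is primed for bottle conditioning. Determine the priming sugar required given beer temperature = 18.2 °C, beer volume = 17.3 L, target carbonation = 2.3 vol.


residual = 14.695·(0.01821 + 0.09011·e^(−0.04·T));  sugar = (target − residual)·4.0·V
residual = 14.695·(0.01821 + 0.09011·e^(−0.04·18.2)) = 0.9070
sugar = (2.3 − 0.9070)·4.0·17.3

96.3955 g


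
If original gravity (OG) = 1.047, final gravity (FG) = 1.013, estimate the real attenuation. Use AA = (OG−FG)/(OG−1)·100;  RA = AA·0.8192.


AA = (1.047 − 1.013)/(1.047 − 1)·100 = 72.3404
RA = 72.3404·0.8192

59.2613 %


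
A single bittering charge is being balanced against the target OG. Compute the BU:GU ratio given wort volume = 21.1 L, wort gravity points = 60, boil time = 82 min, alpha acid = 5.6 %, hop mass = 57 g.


U = 1.65·0.000125^(GP/1000)·(1−e^(−0.04t))/4.15;  IBU = (α/100)·m·U·1000/V;  BU:GU = IBU/GP
U = 1.65·0.000125^(60/1000)·(1−e^(−0.04·82))/4.15 = 0.2231
IBU = (5.6/100)·57·0.2231·1000/21.1 = 33.7578
BU:GU = 33.7578/60

0.5626


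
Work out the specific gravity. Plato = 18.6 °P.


SG = 259/(259 − P)
SG = 259/(259 − 18.6)

1.0774


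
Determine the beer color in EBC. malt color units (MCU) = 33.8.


SRM = 1.4922·MCU^0.6859;  EBC = SRM·1.97
SRM = 1.4922·33.8^0.6859 = 16.6921
EBC = 16.6921·1.97

32.8834 EBC


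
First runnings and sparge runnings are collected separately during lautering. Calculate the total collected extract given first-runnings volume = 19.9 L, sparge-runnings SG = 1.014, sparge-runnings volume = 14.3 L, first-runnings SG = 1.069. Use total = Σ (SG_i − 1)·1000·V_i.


first = (1.069 − 1)·1000·19.9 = 1373.1000
sparge = (1.014 − 1)·1000·14.3 = 200.2000
total = 1373.1000 + 200.2000

1573.3000 gravity·L


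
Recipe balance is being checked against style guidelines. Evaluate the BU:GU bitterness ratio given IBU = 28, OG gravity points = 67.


BU:GU = IBU / OG_points
BU:GU = 28 / 67

0.4179


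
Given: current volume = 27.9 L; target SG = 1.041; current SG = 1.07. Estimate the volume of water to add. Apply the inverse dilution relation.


V_water = V·((SG_curr − 1)/(SG_target − 1) − 1)
V_water = 27.9·((1.07 − 1)/(1.041 − 1) − 1)

19.7341 L


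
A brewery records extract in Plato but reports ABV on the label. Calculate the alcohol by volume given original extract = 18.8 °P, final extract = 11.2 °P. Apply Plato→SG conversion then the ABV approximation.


SG = 259/(259 − P);  ABV = (OG − FG)·131.25
OG = 259/(259 − 18.8) = 1.0783
FG = 259/(259 − 11.2) = 1.0452
ABV = (1.0783 − 1.0452)·131.25

4.3405 % ABV


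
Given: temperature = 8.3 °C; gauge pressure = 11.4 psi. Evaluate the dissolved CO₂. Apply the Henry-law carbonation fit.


vols = (P + 14.695)·(0.01821 + 0.09011·e^(−0.04·T))
vols = (11.4 + 14.695)·(0.01821 + 0.09011·e^(−0.04·8.3))

2.1623 volumes
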